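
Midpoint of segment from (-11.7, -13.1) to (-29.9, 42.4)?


Mx = (-11.7 - 29.9)/2 = -41.6/2 = -20.8000
My = (-13.1 + 42.4)/2 = 29.3/2 = 14.6500

(-20.8000, 14.6500)


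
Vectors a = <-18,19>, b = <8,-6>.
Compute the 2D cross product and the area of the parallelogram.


cross = -18*(-6) - 19*8 = 108 - 152 = -44
Parallelogram area = |-44| = 44

cross = -44, parallelogram area = 44


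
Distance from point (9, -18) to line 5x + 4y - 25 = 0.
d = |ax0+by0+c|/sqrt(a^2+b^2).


|5*9 + 4*(-18) - 25| = |-52| = 52
sqrt(25 + 16) = sqrt(41) = 6.4031
d = 52/sqrt(41) = 8.1210

8.1210


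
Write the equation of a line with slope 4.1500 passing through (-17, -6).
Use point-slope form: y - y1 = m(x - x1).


y + 6 = 4.1500(x + 17)
y = 4.1500x - 6 - 4.1500*(-17)
y = 4.1500x + 64.5500

y = 4.1500x + 64.5500


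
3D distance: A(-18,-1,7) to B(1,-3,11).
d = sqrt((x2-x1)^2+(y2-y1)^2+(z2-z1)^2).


dx=19, dy=-2, dz=4
d = sqrt(361+4+16) = sqrt(381) = 19.5192

19.5192


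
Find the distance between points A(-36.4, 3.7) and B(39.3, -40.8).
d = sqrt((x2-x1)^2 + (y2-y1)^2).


dx = 39.3 + 36.4 = 75.7
dy = -40.8 - 3.7 = -44.5
d = sqrt(5730.49 + 1980.25) = sqrt(7710.74) = 87.8108

87.8108


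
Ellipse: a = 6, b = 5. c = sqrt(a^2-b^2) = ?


c^2 = 6^2 - 5^2 = 36 - 25 = 11
c = sqrt(11) = 3.3166

c = 3.3166


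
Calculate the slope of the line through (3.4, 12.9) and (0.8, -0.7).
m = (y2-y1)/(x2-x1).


dy = -0.7 - 12.9 = -13.6
dx = 0.8 - 3.4 = -2.6
m = -13.6/(-2.6) = 5.2308

m = 5.2308


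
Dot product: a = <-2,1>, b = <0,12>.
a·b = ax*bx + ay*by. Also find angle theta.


a·b = -2*0 + 1*12 = 0 + 12 = 12
|a| = sqrt(4+1) = 2.2361
|b| = sqrt(0+144) = 12.0000
cos(theta) = 12/(sqrt(5)*sqrt(144)) = 12/sqrt(720) = 0.447214
theta = arccos(12/sqrt(720)) = 63.4349 degrees

a·b = 12, theta = 63.4349 deg


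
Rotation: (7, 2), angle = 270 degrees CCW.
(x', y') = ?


cos(270) = 0, sin(270) = -1
x' = 7*0 - 2*(-1) = 2
y' = 7*(-1) + 2*0 = -7

(2, -7)


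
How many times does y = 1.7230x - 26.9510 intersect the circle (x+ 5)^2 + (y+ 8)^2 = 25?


Substitute y = 1.7230x - 26.9510: (x+ 5)^2 + (1.7230x- 26.9510+ 8)^2 = 25
Expand to Ax^2 + Bx + C = 0, where b-k = -18.951
A = 1+m^2 = 3.968729
B = 2(m(b-k) - h) = 2(1.7230*(-18.951) + 5) = -55.305146
C = h^2 + (b-k)^2 - r^2 = 25 + 359.140401 - 25 = 359.140401
disc = B^2-4AC = 3058.6592 - 5701.3237 = -2642.6645
disc < 0

0 intersection points


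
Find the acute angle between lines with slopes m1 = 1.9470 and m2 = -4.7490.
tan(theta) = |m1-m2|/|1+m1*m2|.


m1-m2 = 6.696
1+m1*m2 = -8.246303
tan(theta) = |6.696/(-8.246303)| = 0.812000
theta = arctan(|6.696/(-8.246303)|) = 39.0766 degrees (acute angle)

39.0766 degrees


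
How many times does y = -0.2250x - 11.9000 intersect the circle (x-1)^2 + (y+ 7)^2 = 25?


Substitute y = -0.2250x - 11.9000: (x-1)^2 + (-0.2250x- 11.9000+ 7)^2 = 25
Expand to Ax^2 + Bx + C = 0, where b-k = -4.9
A = 1+m^2 = 1.050625
B = 2(m(b-k) - h) = 2(-0.2250*(-4.9) - 1) = 0.205
C = h^2 + (b-k)^2 - r^2 = 1 + 24.01 - 25 = 0.01
disc = B^2-4AC = 0.0420 - 0.0420 = 0
disc = 0

1 intersection point (tangent)


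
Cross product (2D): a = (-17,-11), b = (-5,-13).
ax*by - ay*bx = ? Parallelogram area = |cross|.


cross = -17*(-13) + 11*(-5) = 221 - 55 = 166
Parallelogram area = |166| = 166

cross = 166, parallelogram area = 166


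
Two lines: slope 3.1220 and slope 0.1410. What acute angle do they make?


m1-m2 = 2.981
1+m1*m2 = 1.440202
tan(theta) = |2.981/1.440202| = 2.069849
theta = arctan(|2.981/1.440202|) = 64.2136 degrees (acute angle)

64.2136 degrees


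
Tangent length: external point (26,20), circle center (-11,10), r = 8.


d = sqrt((26+ 11)^2 + (20-10)^2) = sqrt(1369+100) = 38.3275
L = sqrt(1469.0000 - 64) = sqrt(1405.0000) = 37.4833

37.4833


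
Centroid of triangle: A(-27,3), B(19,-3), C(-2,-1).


Gx = (-27+19- 2)/3 = -10/3 = -3.3333
Gy = (3- 3- 1)/3 = -1/3 = -0.3333

G = (-3.3333, -0.3333)


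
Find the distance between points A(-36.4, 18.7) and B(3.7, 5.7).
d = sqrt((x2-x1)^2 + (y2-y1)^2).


dx = 3.7 + 36.4 = 40.1
dy = 5.7 - 18.7 = -13.0
d = sqrt(1608.01 + 169.0) = sqrt(1777.01) = 42.1546

42.1546


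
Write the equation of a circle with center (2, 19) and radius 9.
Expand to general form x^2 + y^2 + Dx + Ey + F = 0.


(x-2)^2 + (y-19)^2 = 9^2
D = -2h = -4, E = -2k = -38
F = h^2+k^2-r^2 = 4+361-81 = 284

x^2 + y^2 - 4x - 38y + 284 = 0


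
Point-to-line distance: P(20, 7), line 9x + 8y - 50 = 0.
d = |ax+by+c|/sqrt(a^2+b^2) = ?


|9*20 + 8*7 - 50| = |186| = 186
sqrt(81 + 64) = sqrt(145) = 12.0416
d = 186/sqrt(145) = 15.4465

15.4465


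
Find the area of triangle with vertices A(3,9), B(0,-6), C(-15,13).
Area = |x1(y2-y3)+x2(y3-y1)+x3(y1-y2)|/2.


3*(-6-13) = -57
0*(13-9) = 0
-15*(9+ 6) = -225
sum = -282
Area = |-282|/2 = 141.0000

141.0000 sq units


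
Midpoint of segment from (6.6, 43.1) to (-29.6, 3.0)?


Mx = (6.6 - 29.6)/2 = -23.0/2 = -11.5000
My = (43.1 + 3.0)/2 = 46.1/2 = 23.0500

(-11.5000, 23.0500)


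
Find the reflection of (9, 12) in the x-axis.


Reflection rule for x-axis: (x, -y)
(9, 12) -> (9, -12)

(9, -12)


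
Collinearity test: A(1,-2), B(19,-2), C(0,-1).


1*(-2+ 1) + 19*(-1+ 2) + 0*(-2+ 2)
= -1 + 19 + 0 = 18

No, not collinear (determinant = 18)


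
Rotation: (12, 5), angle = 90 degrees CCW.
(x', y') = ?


cos(90) = 0, sin(90) = 1
x' = 12*0 - 5*1 = -5
y' = 12*1 + 5*0 = 12

(-5, 12)


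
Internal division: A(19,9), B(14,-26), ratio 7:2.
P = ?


Px = (7*14 + 2*19)/9 = 136/9 = 15.1111
Py = (7*(-26) + 2*9)/9 = -164/9 = -18.2222

P = (15.1111, -18.2222)


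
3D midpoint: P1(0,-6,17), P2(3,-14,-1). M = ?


Mx = (0+3)/2 = 1.5000
My = (-6- 14)/2 = -10.0000
Mz = (17- 1)/2 = 8.0000

M = (1.5000, -10.0000, 8.0000)


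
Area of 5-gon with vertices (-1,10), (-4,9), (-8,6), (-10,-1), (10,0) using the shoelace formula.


sum(xi*y_{i+1}) = -1*9 - 4*6 - 8*(-1) - 10*0 + 10*10 = 75
sum(yi*x_{i+1}) = 10*(-4) + 9*(-8) + 6*(-10) - 1*10 + 0*(-1) = -182
Area = |75 + 182|/2 = 257/2 = 128.5000

128.5000 sq units


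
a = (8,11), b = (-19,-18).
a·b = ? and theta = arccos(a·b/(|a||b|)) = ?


a·b = 8*(-19) + 11*(-18) = -152 - 198 = -350
|a| = sqrt(64+121) = 13.6015
|b| = sqrt(361+324) = 26.1725
cos(theta) = -350/(sqrt(185)*sqrt(685)) = -350/sqrt(126725) = -0.983189
theta = arccos(-350/sqrt(126725)) = 169.4792 degrees

a·b = -350, theta = 169.4792 deg


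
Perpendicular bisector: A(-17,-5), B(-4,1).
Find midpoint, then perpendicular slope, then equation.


Midpoint = (-10.5, -2)
Slope of AB = dy/dx = 6/13 = 0.4615
Perp slope = -dx/dy = -13/6 = -2.1667
b = My - (perp slope)*Mx = -2 + (13*(-10.5))/6 = -2 - 22.7500 = -24.7500

y = -2.1667x - 24.7500


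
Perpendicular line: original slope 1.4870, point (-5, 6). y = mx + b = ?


Perpendicular slope = -1/m1 = -1/1.4870 = -0.6725
b2 = y0 - m2*x0 = 6 - 5/1.4870 = 6 - 3.3625 = 2.6375

y = -0.6725x + 2.6375


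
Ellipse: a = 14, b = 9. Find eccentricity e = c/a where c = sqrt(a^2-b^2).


c = sqrt(196-81) = sqrt(115) = 10.7238
e = c/a = sqrt(115)/14 = 0.7660

e = 0.7660


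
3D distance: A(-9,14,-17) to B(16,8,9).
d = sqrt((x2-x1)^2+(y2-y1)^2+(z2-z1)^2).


dx=25, dy=-6, dz=26
d = sqrt(625+36+676) = sqrt(1337) = 36.5650

36.5650


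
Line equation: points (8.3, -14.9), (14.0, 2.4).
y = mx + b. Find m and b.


m = (17.3)/(5.7) = 3.0351
b = y1 - m*x1 = -14.9 - (17.3*8.3)/(5.7) = -14.9 - 25.1912 = -40.0912

y = 3.0351x - 40.0912


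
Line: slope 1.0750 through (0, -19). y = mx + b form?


y + 19 = 1.0750(x - 0)
y = 1.0750x - 19 - 1.0750*0
y = 1.0750x - 19.0000

y = 1.0750x - 19.0000


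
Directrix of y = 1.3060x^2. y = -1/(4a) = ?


a = 1.3060
1/(4a) = 0.1914
directrix: y = -0.1914 = -0.1914

y = -0.1914


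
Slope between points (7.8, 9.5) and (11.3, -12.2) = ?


dy = -12.2 - 9.5 = -21.7
dx = 11.3 - 7.8 = 3.5
m = -21.7/3.5 = -6.2000

m = -6.2000


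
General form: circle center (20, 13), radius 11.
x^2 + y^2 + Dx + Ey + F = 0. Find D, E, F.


(x-20)^2 + (y-13)^2 = 11^2
D = -2h = -40, E = -2k = -26
F = h^2+k^2-r^2 = 400+169-121 = 448

D = -40, E = -26, F = 448


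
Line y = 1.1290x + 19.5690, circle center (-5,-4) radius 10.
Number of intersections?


Substitute y = 1.1290x + 19.5690: (x+ 5)^2 + (1.1290x+19.5690+ 4)^2 = 100
Expand to Ax^2 + Bx + C = 0, where b-k = 23.569
A = 1+m^2 = 2.274641
B = 2(m(b-k) - h) = 2(1.1290*23.569 + 5) = 63.218802
C = h^2 + (b-k)^2 - r^2 = 25 + 555.497761 - 100 = 480.497761
disc = B^2-4AC = 3996.6169 - 4371.8396 = -375.2227
disc < 0

0 intersection points


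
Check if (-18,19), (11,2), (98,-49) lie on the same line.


-18*(2+ 49) + 11*(-49-19) + 98*(19-2)
= -918 - 748 + 1666 = 0

Yes, collinear (determinant = 0)


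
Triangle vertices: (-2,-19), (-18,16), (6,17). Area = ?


-2*(16-17) = 2
-18*(17+ 19) = -648
6*(-19-16) = -210
sum = -856
Area = |-856|/2 = 428.0000

428.0000 sq units


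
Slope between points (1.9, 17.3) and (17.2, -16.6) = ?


dy = -16.6 - 17.3 = -33.9
dx = 17.2 - 1.9 = 15.3
m = -33.9/15.3 = -2.2157

m = -2.2157


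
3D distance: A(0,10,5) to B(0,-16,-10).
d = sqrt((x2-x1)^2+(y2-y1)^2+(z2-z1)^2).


dx=0, dy=-26, dz=-15
d = sqrt(0+676+225) = sqrt(901) = 30.0167

30.0167


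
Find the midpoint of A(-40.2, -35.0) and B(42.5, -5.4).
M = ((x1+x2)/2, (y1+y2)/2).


Mx = (-40.2 + 42.5)/2 = 2.3/2 = 1.1500
My = (-35.0 - 5.4)/2 = -40.4/2 = -20.2000

(1.1500, -20.2000)


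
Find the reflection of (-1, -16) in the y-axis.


Reflection rule for y-axis: (-x, y)
(-1, -16) -> (1, -16)

(1, -16)


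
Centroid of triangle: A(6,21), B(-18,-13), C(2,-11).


Gx = (6- 18+2)/3 = -10/3 = -3.3333
Gy = (21- 13- 11)/3 = -3/3 = -1.0000

G = (-3.3333, -1.0000)


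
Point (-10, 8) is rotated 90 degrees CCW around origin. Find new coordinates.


cos(90) = 0, sin(90) = 1
x' = -10*0 - 8*1 = -8
y' = -10*1 + 8*0 = -10

(-8, -10)


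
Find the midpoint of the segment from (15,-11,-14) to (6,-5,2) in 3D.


Mx = (15+6)/2 = 10.5000
My = (-11- 5)/2 = -8.0000
Mz = (-14+2)/2 = -6.0000

M = (10.5000, -8.0000, -6.0000)


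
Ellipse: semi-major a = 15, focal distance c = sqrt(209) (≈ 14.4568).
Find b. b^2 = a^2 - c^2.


b^2 = 15^2 - (sqrt(209))^2 = 225 - 209 = 16
b = sqrt(16) = 4

b = 4


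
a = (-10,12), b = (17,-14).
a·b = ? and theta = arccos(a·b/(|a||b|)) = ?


a·b = -10*17 + 12*(-14) = -170 - 168 = -338
|a| = sqrt(100+144) = 15.6205
|b| = sqrt(289+196) = 22.0227
cos(theta) = -338/(sqrt(244)*sqrt(485)) = -338/sqrt(118340) = -0.982542
theta = arccos(-338/sqrt(118340)) = 169.2780 degrees

a·b = -338, theta = 169.2780 deg


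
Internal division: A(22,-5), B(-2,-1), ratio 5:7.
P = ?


Px = (5*(-2) + 7*22)/12 = 144/12 = 12.0000
Py = (5*(-1) + 7*(-5))/12 = -40/12 = -3.3333

P = (12.0000, -3.3333)


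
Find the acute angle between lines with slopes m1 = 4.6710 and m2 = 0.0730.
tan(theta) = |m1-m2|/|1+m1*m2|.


m1-m2 = 4.598
1+m1*m2 = 1.340983
tan(theta) = |4.598/1.340983| = 3.428828
theta = arctan(|4.598/1.340983|) = 73.7409 degrees (acute angle)

73.7409 degrees


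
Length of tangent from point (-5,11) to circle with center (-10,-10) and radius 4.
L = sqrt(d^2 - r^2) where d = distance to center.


d = sqrt((-5+ 10)^2 + (11+ 10)^2) = sqrt(25+441) = 21.5870
L = sqrt(466.0000 - 16) = sqrt(450.0000) = 21.2132

21.2132


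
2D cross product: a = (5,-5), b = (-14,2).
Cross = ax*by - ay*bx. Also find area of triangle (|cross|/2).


cross = 5*2 + 5*(-14) = 10 - 70 = -60
Triangle area = |-60|/2 = 60/2 = 30.0000

cross = -60, triangle area = 30.0000


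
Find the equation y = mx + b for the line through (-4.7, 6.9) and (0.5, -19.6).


m = (-26.5)/(5.2) = -5.0962
b = y1 - m*x1 = 6.9 - (-26.5*(-4.7))/(5.2) = 6.9 - 23.9519 = -17.0519

y = -5.0962x - 17.0519


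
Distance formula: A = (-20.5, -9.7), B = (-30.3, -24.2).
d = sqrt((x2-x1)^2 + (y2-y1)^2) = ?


dx = -30.3 + 20.5 = -9.8
dy = -24.2 + 9.7 = -14.5
d = sqrt(96.04 + 210.25) = sqrt(306.29) = 17.5011

17.5011


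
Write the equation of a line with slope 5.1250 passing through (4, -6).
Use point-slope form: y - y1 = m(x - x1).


y + 6 = 5.1250(x - 4)
y = 5.1250x - 6 - 5.1250*4
y = 5.1250x - 26.5000

y = 5.1250x - 26.5000


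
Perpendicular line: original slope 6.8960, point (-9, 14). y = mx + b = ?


Perpendicular slope = -1/m1 = -1/6.8960 = -0.1450
b2 = y0 - m2*x0 = 14 - 9/6.8960 = 14 - 1.3051 = 12.6949

y = -0.1450x + 12.6949


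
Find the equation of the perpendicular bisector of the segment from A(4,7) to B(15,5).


Midpoint = (9.5, 6)
Slope of AB = dy/dx = -2/11 = -0.1818
Perp slope = -dx/dy = 11/2 = 5.5000
b = My - (perp slope)*Mx = 6 + (11*9.5)/(-2) = 6 - 52.2500 = -46.2500

y = 5.5000x - 46.2500


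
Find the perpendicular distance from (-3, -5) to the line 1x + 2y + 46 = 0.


|1*(-3) + 2*(-5) + 46| = |33| = 33
sqrt(1 + 4) = sqrt(5) = 2.2361
d = 33/sqrt(5) = 14.7580

14.7580


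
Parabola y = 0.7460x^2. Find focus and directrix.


a = 0.7460
1/(4a) = 0.3351
Focus = (0, 0.3351)
Directrix: y = -0.3351

Focus = (0, 0.3351), Directrix: y = -0.3351


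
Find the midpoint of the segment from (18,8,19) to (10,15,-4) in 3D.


Mx = (18+10)/2 = 14.0000
My = (8+15)/2 = 11.5000
Mz = (19- 4)/2 = 7.5000

M = (14.0000, 11.5000, 7.5000)


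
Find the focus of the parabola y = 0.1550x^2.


a = 0.1550
4a = 0.6200
focus = (0, 1/0.6200) = (0, 1.6129)

Focus = (0, 1.6129)


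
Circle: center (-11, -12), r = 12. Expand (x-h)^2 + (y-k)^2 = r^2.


(x+ 11)^2 + (y+ 12)^2 = 12^2
D = -2h = 22, E = -2k = 24
F = h^2+k^2-r^2 = 121+144-144 = 121

x^2 + y^2 + 22x + 24y + 121 = 0


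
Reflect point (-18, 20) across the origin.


Reflection rule for origin: (-x, -y)
(-18, 20) -> (18, -20)

(18, -20)


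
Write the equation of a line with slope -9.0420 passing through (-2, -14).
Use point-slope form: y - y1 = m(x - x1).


y + 14 = -9.0420(x + 2)
y = -9.0420x - 14 + 9.0420*(-2)
y = -9.0420x - 32.0840

y = -9.0420x - 32.0840


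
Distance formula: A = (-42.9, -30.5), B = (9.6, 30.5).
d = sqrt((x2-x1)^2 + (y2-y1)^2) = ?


dx = 9.6 + 42.9 = 52.5
dy = 30.5 + 30.5 = 61.0
d = sqrt(2756.25 + 3721.0) = sqrt(6477.25) = 80.4814

80.4814


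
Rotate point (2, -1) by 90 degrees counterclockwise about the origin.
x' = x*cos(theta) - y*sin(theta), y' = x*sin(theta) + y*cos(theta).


cos(90) = 0, sin(90) = 1
x' = 2*0 + 1*1 = 1
y' = 2*1 - 1*0 = 2

(1, 2)


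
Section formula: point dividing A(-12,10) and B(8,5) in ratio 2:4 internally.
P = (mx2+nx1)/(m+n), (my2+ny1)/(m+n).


Px = (2*8 + 4*(-12))/6 = -32/6 = -5.3333
Py = (2*5 + 4*10)/6 = 50/6 = 8.3333

P = (-5.3333, 8.3333)


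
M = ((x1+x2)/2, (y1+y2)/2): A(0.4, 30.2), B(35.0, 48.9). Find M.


Mx = (0.4 + 35.0)/2 = 35.4/2 = 17.7000
My = (30.2 + 48.9)/2 = 79.1/2 = 39.5500

(17.7000, 39.5500)


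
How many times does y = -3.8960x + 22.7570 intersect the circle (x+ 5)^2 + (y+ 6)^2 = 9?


Substitute y = -3.8960x + 22.7570: (x+ 5)^2 + (-3.8960x+22.7570+ 6)^2 = 9
Expand to Ax^2 + Bx + C = 0, where b-k = 28.757
A = 1+m^2 = 16.178816
B = 2(m(b-k) - h) = 2(-3.8960*28.757 + 5) = -214.074544
C = h^2 + (b-k)^2 - r^2 = 25 + 826.965049 - 9 = 842.965049
disc = B^2-4AC = 45827.9104 - 54552.7057 = -8724.7953
disc < 0

0 intersection points


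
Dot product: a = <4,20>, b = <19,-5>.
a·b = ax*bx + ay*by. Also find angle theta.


a·b = 4*19 + 20*(-5) = 76 - 100 = -24
|a| = sqrt(16+400) = 20.3961
|b| = sqrt(361+25) = 19.6469
cos(theta) = -24/(sqrt(416)*sqrt(386)) = -24/sqrt(160576) = -0.059892
theta = arccos(-24/sqrt(160576)) = 93.4336 degrees

a·b = -24, theta = 93.4336 deg


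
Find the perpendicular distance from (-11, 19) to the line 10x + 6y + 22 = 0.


|10*(-11) + 6*19 + 22| = |26| = 26
sqrt(100 + 36) = sqrt(136) = 11.6619
d = 26/sqrt(136) = 2.2295

2.2295


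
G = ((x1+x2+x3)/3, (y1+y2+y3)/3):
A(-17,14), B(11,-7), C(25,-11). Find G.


Gx = (-17+11+25)/3 = 19/3 = 6.3333
Gy = (14- 7- 11)/3 = -4/3 = -1.3333

G = (6.3333, -1.3333)


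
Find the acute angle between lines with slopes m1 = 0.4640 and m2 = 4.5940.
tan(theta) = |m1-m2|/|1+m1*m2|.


m1-m2 = -4.13
1+m1*m2 = 3.131616
tan(theta) = |-4.13/3.131616| = 1.318808
theta = arctan(|-4.13/3.131616|) = 52.8284 degrees (acute angle)

52.8284 degrees


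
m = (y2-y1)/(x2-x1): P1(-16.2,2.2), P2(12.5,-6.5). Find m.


dy = -6.5 - 2.2 = -8.7
dx = 12.5 + 16.2 = 28.7
m = -8.7/28.7 = -0.3031

m = -0.3031


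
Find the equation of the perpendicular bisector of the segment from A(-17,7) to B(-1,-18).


Midpoint = (-9, -5.5)
Slope of AB = dy/dx = -25/16 = -1.5625
Perp slope = -dx/dy = 16/25 = 0.6400
b = My - (perp slope)*Mx = -5.5 + (16*(-9))/(-25) = -5.5 + 5.7600 = 0.2600

y = 0.6400x + 0.2600


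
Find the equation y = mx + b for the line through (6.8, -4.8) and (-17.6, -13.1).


m = (-8.3)/(-24.4) = 0.3402
b = y1 - m*x1 = -4.8 - (-8.3*6.8)/(-24.4) = -4.8 - 2.3131 = -7.1131

y = 0.3402x - 7.1131


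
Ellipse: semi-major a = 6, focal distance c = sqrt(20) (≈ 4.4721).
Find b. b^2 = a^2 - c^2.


b^2 = 6^2 - (sqrt(20))^2 = 36 - 20 = 16
b = sqrt(16) = 4

b = 4


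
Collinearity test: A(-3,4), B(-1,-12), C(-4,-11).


-3*(-12+ 11) - 1*(-11-4) - 4*(4+ 12)
= 3 + 15 - 64 = -46

No, not collinear (determinant = -46)


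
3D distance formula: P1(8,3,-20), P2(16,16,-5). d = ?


dx=8, dy=13, dz=15
d = sqrt(64+169+225) = sqrt(458) = 21.4009

21.4009


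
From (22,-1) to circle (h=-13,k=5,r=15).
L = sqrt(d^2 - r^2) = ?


d = sqrt((22+ 13)^2 + (-1-5)^2) = sqrt(1225+36) = 35.5106
L = sqrt(1261.0000 - 225) = sqrt(1036.0000) = 32.1870

32.1870


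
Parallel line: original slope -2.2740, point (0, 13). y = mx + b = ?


Parallel lines have equal slopes.
m2 = -2.2740
b2 = 13 + 2.2740*0 = 13.0000

y = -2.2740x + 13.0000


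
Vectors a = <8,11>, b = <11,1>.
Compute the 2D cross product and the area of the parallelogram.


cross = 8*1 - 11*11 = 8 - 121 = -113
Parallelogram area = |-113| = 113

cross = -113, parallelogram area = 113


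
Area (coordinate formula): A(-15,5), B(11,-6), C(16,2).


-15*(-6-2) = 120
11*(2-5) = -33
16*(5+ 6) = 176
sum = 263
Area = |263|/2 = 131.5000

131.5000 sq units


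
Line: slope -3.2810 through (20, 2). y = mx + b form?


y - 2 = -3.2810(x - 20)
y = -3.2810x + 2 + 3.2810*20
y = -3.2810x + 67.6200

y = -3.2810x + 67.6200


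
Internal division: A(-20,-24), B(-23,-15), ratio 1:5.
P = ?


Px = (1*(-23) + 5*(-20))/6 = -123/6 = -20.5000
Py = (1*(-15) + 5*(-24))/6 = -135/6 = -22.5000

P = (-20.5000, -22.5000)


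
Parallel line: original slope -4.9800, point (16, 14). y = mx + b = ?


Parallel lines have equal slopes.
m2 = -4.9800
b2 = 14 + 4.9800*16 = 93.6800

y = -4.9800x + 93.6800


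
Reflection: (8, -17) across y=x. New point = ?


Reflection rule for y=x: (y, x)
(8, -17) -> (-17, 8)

(-17, 8)


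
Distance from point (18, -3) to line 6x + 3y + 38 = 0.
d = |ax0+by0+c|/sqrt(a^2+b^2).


|6*18 + 3*(-3) + 38| = |137| = 137
sqrt(36 + 9) = sqrt(45) = 6.7082
d = 137/sqrt(45) = 20.4228

20.4228


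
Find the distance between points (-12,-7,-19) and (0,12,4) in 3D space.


dx=12, dy=19, dz=23
d = sqrt(144+361+529) = sqrt(1034) = 32.1559

32.1559


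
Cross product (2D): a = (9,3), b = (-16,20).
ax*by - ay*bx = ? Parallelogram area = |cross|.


cross = 9*20 - 3*(-16) = 180 + 48 = 228
Parallelogram area = |228| = 228

cross = 228, parallelogram area = 228


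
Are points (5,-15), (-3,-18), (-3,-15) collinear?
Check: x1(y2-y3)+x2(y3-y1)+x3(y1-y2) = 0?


5*(-18+ 15) - 3*(-15+ 15) - 3*(-15+ 18)
= -15 + 0 - 9 = -24

No, not collinear (determinant = -24)


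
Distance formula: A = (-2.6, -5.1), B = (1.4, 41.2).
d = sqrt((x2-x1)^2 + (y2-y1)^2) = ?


dx = 1.4 + 2.6 = 4.0
dy = 41.2 + 5.1 = 46.3
d = sqrt(16.0 + 2143.69) = sqrt(2159.69) = 46.4725

46.4725


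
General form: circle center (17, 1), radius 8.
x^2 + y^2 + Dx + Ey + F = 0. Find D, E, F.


(x-17)^2 + (y-1)^2 = 8^2
D = -2h = -34, E = -2k = -2
F = h^2+k^2-r^2 = 289+1-64 = 226

D = -34, E = -2, F = 226


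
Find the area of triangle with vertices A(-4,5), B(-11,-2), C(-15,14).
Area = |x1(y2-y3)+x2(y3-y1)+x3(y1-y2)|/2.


-4*(-2-14) = 64
-11*(14-5) = -99
-15*(5+ 2) = -105
sum = -140
Area = |-140|/2 = 70.0000

70.0000 sq units


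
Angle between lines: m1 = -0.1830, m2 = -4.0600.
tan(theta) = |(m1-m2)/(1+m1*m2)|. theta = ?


m1-m2 = 3.877
1+m1*m2 = 1.74298
tan(theta) = |3.877/1.74298| = 2.224351
theta = arctan(|3.877/1.74298|) = 65.7928 degrees (acute angle)

65.7928 degrees


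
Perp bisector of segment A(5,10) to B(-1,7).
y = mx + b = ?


Midpoint = (2, 8.5)
Slope of AB = dy/dx = -3/(-6) = 0.5000
Perp slope = -dx/dy = -6/3 = -2.0000
b = My - (perp slope)*Mx = 8.5 + (-6*2)/(-3) = 8.5 + 4.0000 = 12.5000

y = -2.0000x + 12.5000


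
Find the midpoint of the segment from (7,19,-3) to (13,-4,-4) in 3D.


Mx = (7+13)/2 = 10.0000
My = (19- 4)/2 = 7.5000
Mz = (-3- 4)/2 = -3.5000

M = (10.0000, 7.5000, -3.5000)


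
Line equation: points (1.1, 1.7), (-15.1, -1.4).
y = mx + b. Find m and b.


m = (-3.1)/(-16.2) = 0.1914
b = y1 - m*x1 = 1.7 - (-3.1*1.1)/(-16.2) = 1.7 - 0.2105 = 1.4895

y = 0.1914x + 1.4895


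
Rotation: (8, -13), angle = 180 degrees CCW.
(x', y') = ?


cos(180) = -1, sin(180) = 0
x' = 8*(-1) + 13*0 = -8
y' = 8*0 - 13*(-1) = 13

(-8, 13)


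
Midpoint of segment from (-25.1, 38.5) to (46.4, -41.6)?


Mx = (-25.1 + 46.4)/2 = 21.3/2 = 10.6500
My = (38.5 - 41.6)/2 = -3.1/2 = -1.5500

(10.6500, -1.5500)


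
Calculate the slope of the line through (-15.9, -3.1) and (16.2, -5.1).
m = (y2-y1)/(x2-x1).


dy = -5.1 + 3.1 = -2
dx = 16.2 + 15.9 = 32.1
m = -2/32.1 = -0.0623

m = -0.0623


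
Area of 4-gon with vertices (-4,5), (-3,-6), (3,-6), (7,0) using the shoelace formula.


sum(xi*y_{i+1}) = -4*(-6) - 3*(-6) + 3*0 + 7*5 = 77
sum(yi*x_{i+1}) = 5*(-3) - 6*3 - 6*7 + 0*(-4) = -75
Area = |77 + 75|/2 = 152/2 = 76.0000

76.0000 sq units


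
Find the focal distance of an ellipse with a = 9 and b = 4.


c^2 = 9^2 - 4^2 = 81 - 16 = 65
c = sqrt(65) = 8.0623

c = 8.0623


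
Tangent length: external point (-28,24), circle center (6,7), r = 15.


d = sqrt((-28-6)^2 + (24-7)^2) = sqrt(1156+289) = 38.0132
L = sqrt(1445.0000 - 225) = sqrt(1220.0000) = 34.9285

34.9285


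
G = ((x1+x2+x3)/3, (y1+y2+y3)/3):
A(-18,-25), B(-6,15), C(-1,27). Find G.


Gx = (-18- 6- 1)/3 = -25/3 = -8.3333
Gy = (-25+15+27)/3 = 17/3 = 5.6667

G = (-8.3333, 5.6667)


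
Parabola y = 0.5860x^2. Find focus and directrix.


a = 0.5860
1/(4a) = 0.4266
Focus = (0, 0.4266)
Directrix: y = -0.4266

Focus = (0, 0.4266), Directrix: y = -0.4266


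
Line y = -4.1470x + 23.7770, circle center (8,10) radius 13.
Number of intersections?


Substitute y = -4.1470x + 23.7770: (x-8)^2 + (-4.1470x+23.7770-10)^2 = 169
Expand to Ax^2 + Bx + C = 0, where b-k = 13.777
A = 1+m^2 = 18.197609
B = 2(m(b-k) - h) = 2(-4.1470*13.777 - 8) = -130.266438
C = h^2 + (b-k)^2 - r^2 = 64 + 189.805729 - 169 = 84.805729
disc = B^2-4AC = 16969.3449 - 6173.0460 = 10796.2989
disc > 0

2 intersection points


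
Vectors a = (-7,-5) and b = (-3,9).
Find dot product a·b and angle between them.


a·b = -7*(-3) - 5*9 = 21 - 45 = -24
|a| = sqrt(49+25) = 8.6023
|b| = sqrt(9+81) = 9.4868
cos(theta) = -24/(sqrt(74)*sqrt(90)) = -24/sqrt(6660) = -0.294086
theta = arccos(-24/sqrt(6660)) = 107.1027 degrees

a·b = -24, theta = 107.1027 deg


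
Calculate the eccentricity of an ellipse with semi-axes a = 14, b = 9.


c = sqrt(196-81) = sqrt(115) = 10.7238
e = c/a = sqrt(115)/14 = 0.7660

e = 0.7660


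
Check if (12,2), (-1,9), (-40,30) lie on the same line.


12*(9-30) - 1*(30-2) - 40*(2-9)
= -252 - 28 + 280 = 0

Yes, collinear (determinant = 0)


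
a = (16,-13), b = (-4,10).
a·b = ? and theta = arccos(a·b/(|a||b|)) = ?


a·b = 16*(-4) - 13*10 = -64 - 130 = -194
|a| = sqrt(256+169) = 20.6155
|b| = sqrt(16+100) = 10.7703
cos(theta) = -194/(sqrt(425)*sqrt(116)) = -194/sqrt(49300) = -0.873732
theta = arccos(-194/sqrt(49300)) = 150.8953 degrees

a·b = -194, theta = 150.8953 deg


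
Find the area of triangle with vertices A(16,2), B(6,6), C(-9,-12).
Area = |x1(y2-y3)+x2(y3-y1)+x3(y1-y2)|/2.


16*(6+ 12) = 288
6*(-12-2) = -84
-9*(2-6) = 36
sum = 240
Area = |240|/2 = 120.0000

120.0000 sq units


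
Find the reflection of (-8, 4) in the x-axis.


Reflection rule for x-axis: (x, -y)
(-8, 4) -> (-8, -4)

(-8, -4)


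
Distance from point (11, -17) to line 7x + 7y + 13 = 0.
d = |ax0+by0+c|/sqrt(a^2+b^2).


|7*11 + 7*(-17) + 13| = |-29| = 29
sqrt(49 + 49) = sqrt(98) = 9.8995
d = 29/sqrt(98) = 2.9294

2.9294


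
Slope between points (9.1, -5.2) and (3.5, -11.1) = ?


dy = -11.1 + 5.2 = -5.9
dx = 3.5 - 9.1 = -5.6
m = -5.9/(-5.6) = 1.0536

m = 1.0536


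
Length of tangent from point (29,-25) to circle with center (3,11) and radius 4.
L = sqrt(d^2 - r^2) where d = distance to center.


d = sqrt((29-3)^2 + (-25-11)^2) = sqrt(676+1296) = 44.4072
L = sqrt(1972.0000 - 16) = sqrt(1956.0000) = 44.2267

44.2267


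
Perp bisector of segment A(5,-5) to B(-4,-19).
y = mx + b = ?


Midpoint = (0.5, -12)
Slope of AB = dy/dx = -14/(-9) = 1.5556
Perp slope = -dx/dy = -9/14 = -0.6429
b = My - (perp slope)*Mx = -12 + (-9*0.5)/(-14) = -12 + 0.3214 = -11.6786

y = -0.6429x - 11.6786


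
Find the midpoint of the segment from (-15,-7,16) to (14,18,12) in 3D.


Mx = (-15+14)/2 = -0.5000
My = (-7+18)/2 = 5.5000
Mz = (16+12)/2 = 14.0000

M = (-0.5000, 5.5000, 14.0000)


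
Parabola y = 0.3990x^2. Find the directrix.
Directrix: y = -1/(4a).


a = 0.3990
1/(4a) = 0.6266
directrix: y = -0.6266 = -0.6266

y = -0.6266


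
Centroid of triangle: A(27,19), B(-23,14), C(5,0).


Gx = (27- 23+5)/3 = 9/3 = 3.0000
Gy = (19+14+0)/3 = 33/3 = 11.0000

G = (3.0000, 11.0000)


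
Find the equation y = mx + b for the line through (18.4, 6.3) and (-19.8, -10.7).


m = (-17.0)/(-38.2) = 0.4450
b = y1 - m*x1 = 6.3 - (-17.0*18.4)/(-38.2) = 6.3 - 8.1885 = -1.8885

y = 0.4450x - 1.8885


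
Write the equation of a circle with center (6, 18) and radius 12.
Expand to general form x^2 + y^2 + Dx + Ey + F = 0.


(x-6)^2 + (y-18)^2 = 12^2
D = -2h = -12, E = -2k = -36
F = h^2+k^2-r^2 = 36+324-144 = 216

x^2 + y^2 - 12x - 36y + 216 = 0


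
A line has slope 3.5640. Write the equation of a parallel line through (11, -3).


Parallel lines have equal slopes.
m2 = 3.5640
b2 = -3 - 3.5640*11 = -42.2040

y = 3.5640x - 42.2040


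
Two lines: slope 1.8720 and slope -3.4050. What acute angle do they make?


m1-m2 = 5.277
1+m1*m2 = -5.37416
tan(theta) = |5.277/(-5.37416)| = 0.981921
theta = arctan(|5.277/(-5.37416)|) = 44.4774 degrees (acute angle)

44.4774 degrees


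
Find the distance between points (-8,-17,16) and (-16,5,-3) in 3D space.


dx=-8, dy=22, dz=-19
d = sqrt(64+484+361) = sqrt(909) = 30.1496

30.1496


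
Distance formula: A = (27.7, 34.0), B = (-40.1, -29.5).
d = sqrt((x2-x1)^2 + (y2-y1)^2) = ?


dx = -40.1 - 27.7 = -67.8
dy = -29.5 - 34.0 = -63.5
d = sqrt(4596.84 + 4032.25) = sqrt(8629.09) = 92.8929

92.8929


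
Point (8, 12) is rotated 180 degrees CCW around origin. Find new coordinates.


cos(180) = -1, sin(180) = 0
x' = 8*(-1) - 12*0 = -8
y' = 8*0 + 12*(-1) = -12

(-8, -12)


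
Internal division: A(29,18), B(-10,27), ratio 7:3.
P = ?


Px = (7*(-10) + 3*29)/10 = 17/10 = 1.7000
Py = (7*27 + 3*18)/10 = 243/10 = 24.3000

P = (1.7000, 24.3000)


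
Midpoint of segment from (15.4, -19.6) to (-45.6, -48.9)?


Mx = (15.4 - 45.6)/2 = -30.2/2 = -15.1000
My = (-19.6 - 48.9)/2 = -68.5/2 = -34.2500

(-15.1000, -34.2500)


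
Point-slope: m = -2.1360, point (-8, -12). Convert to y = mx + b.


y + 12 = -2.1360(x + 8)
y = -2.1360x - 12 + 2.1360*(-8)
y = -2.1360x - 29.0880

y = -2.1360x - 29.0880


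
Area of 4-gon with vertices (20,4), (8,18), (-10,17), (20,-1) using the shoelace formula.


sum(xi*y_{i+1}) = 20*18 + 8*17 - 10*(-1) + 20*4 = 586
sum(yi*x_{i+1}) = 4*8 + 18*(-10) + 17*20 - 1*20 = 172
Area = |586 - 172|/2 = 414/2 = 207.0000

207.0000 sq units


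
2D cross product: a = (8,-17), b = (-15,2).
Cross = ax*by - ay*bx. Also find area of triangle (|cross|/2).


cross = 8*2 + 17*(-15) = 16 - 255 = -239
Triangle area = |-239|/2 = 239/2 = 119.5000

cross = -239, triangle area = 119.5000


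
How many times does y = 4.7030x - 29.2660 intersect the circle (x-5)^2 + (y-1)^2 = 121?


Substitute y = 4.7030x - 29.2660: (x-5)^2 + (4.7030x- 29.2660-1)^2 = 121
Expand to Ax^2 + Bx + C = 0, where b-k = -30.266
A = 1+m^2 = 23.118209
B = 2(m(b-k) - h) = 2(4.7030*(-30.266) - 5) = -294.681996
C = h^2 + (b-k)^2 - r^2 = 25 + 916.030756 - 121 = 820.030756
disc = B^2-4AC = 86837.4788 - 75830.5696 = 11006.9092
disc > 0

2 intersection points


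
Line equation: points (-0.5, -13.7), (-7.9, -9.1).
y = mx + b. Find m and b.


m = (4.6)/(-7.4) = -0.6216
b = y1 - m*x1 = -13.7 - (4.6*(-0.5))/(-7.4) = -13.7 - 0.3108 = -14.0108

y = -0.6216x - 14.0108


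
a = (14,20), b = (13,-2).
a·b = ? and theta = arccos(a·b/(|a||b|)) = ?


a·b = 14*13 + 20*(-2) = 182 - 40 = 142
|a| = sqrt(196+400) = 24.4131
|b| = sqrt(169+4) = 13.1529
cos(theta) = 142/(sqrt(596)*sqrt(173)) = 142/sqrt(103108) = 0.442224
theta = arccos(142/sqrt(103108)) = 63.7541 degrees

a·b = 142, theta = 63.7541 deg


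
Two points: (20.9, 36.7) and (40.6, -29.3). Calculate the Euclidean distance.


dx = 40.6 - 20.9 = 19.7
dy = -29.3 - 36.7 = -66.0
d = sqrt(388.09 + 4356.0) = sqrt(4744.09) = 68.8774

68.8774


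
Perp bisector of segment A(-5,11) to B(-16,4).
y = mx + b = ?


Midpoint = (-10.5, 7.5)
Slope of AB = dy/dx = -7/(-11) = 0.6364
Perp slope = -dx/dy = -11/7 = -1.5714
b = My - (perp slope)*Mx = 7.5 + (-11*(-10.5))/(-7) = 7.5 - 16.5000 = -9.0000

y = -1.5714x - 9.0000


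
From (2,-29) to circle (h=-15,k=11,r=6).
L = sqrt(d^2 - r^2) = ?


d = sqrt((2+ 15)^2 + (-29-11)^2) = sqrt(289+1600) = 43.4626
L = sqrt(1889.0000 - 36) = sqrt(1853.0000) = 43.0465

43.0465


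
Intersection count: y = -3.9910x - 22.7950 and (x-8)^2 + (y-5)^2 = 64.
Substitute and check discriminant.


Substitute y = -3.9910x - 22.7950: (x-8)^2 + (-3.9910x- 22.7950-5)^2 = 64
Expand to Ax^2 + Bx + C = 0, where b-k = -27.795
A = 1+m^2 = 16.928081
B = 2(m(b-k) - h) = 2(-3.9910*(-27.795) - 8) = 205.85969
C = h^2 + (b-k)^2 - r^2 = 64 + 772.562025 - 64 = 772.562025
disc = B^2-4AC = 42378.2120 - 52311.9701 = -9933.7581
disc < 0

0 intersection points


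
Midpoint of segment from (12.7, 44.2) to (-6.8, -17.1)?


Mx = (12.7 - 6.8)/2 = 5.9/2 = 2.9500
My = (44.2 - 17.1)/2 = 27.1/2 = 13.5500

(2.9500, 13.5500)


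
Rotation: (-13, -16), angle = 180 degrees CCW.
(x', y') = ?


cos(180) = -1, sin(180) = 0
x' = -13*(-1) + 16*0 = 13
y' = -13*0 - 16*(-1) = 16

(13, 16)


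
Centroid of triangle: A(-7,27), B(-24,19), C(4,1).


Gx = (-7- 24+4)/3 = -27/3 = -9.0000
Gy = (27+19+1)/3 = 47/3 = 15.6667

G = (-9.0000, 15.6667)


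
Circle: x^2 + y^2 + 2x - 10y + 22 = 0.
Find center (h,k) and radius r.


h = -D/2 = -2/2 = -1
k = -E/2 = 10/2 = 5
r^2 = h^2 + k^2 - F = 1 + 25 - 22 = 4
r = 2

Center (-1, 5), radius = 2


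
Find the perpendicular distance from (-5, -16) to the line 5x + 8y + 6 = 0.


|5*(-5) + 8*(-16) + 6| = |-147| = 147
sqrt(25 + 64) = sqrt(89) = 9.4340
d = 147/sqrt(89) = 15.5820

15.5820


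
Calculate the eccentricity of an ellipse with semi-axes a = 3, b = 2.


c = sqrt(9-4) = sqrt(5) = 2.2361
e = c/a = sqrt(5)/3 = 0.7454

e = 0.7454


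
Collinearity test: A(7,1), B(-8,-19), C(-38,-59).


7*(-19+ 59) - 8*(-59-1) - 38*(1+ 19)
= 280 + 480 - 760 = 0

Yes, collinear (determinant = 0)


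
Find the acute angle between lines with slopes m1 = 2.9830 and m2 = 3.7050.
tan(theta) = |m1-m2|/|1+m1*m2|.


m1-m2 = -0.722
1+m1*m2 = 12.052015
tan(theta) = |-0.722/12.052015| = 0.059907
theta = arctan(|-0.722/12.052015|) = 3.4283 degrees (acute angle)

3.4283 degrees


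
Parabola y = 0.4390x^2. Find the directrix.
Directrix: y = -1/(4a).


a = 0.4390
1/(4a) = 0.5695
directrix: y = -0.5695 = -0.5695

y = -0.5695


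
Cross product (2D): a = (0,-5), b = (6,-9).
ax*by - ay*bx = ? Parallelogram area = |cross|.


cross = 0*(-9) + 5*6 = 0 + 30 = 30
Parallelogram area = |30| = 30

cross = 30, parallelogram area = 30


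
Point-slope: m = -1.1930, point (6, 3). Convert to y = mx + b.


y - 3 = -1.1930(x - 6)
y = -1.1930x + 3 + 1.1930*6
y = -1.1930x + 10.1580

y = -1.1930x + 10.1580


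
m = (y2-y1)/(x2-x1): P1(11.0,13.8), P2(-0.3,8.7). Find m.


dy = 8.7 - 13.8 = -5.1
dx = -0.3 - 11.0 = -11.3
m = -5.1/(-11.3) = 0.4513

m = 0.4513


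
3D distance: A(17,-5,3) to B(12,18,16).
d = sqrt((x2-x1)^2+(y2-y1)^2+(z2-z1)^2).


dx=-5, dy=23, dz=13
d = sqrt(25+529+169) = sqrt(723) = 26.8887

26.8887


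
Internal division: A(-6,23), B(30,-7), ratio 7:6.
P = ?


Px = (7*30 + 6*(-6))/13 = 174/13 = 13.3846
Py = (7*(-7) + 6*23)/13 = 89/13 = 6.8462

P = (13.3846, 6.8462)


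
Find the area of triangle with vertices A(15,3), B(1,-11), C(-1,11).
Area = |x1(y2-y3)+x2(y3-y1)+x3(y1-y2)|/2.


15*(-11-11) = -330
1*(11-3) = 8
-1*(3+ 11) = -14
sum = -336
Area = |-336|/2 = 168.0000

168.0000 sq units


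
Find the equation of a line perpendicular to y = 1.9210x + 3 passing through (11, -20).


Perpendicular slope = -1/m1 = -1/1.9210 = -0.5206
b2 = y0 - m2*x0 = -20 + 11/1.9210 = -20 + 5.7262 = -14.2738

y = -0.5206x - 14.2738


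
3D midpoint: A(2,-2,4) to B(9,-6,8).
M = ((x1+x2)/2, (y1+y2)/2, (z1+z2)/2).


Mx = (2+9)/2 = 5.5000
My = (-2- 6)/2 = -4.0000
Mz = (4+8)/2 = 6.0000

M = (5.5000, -4.0000, 6.0000)


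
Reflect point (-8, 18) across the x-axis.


Reflection rule for x-axis: (x, -y)
(-8, 18) -> (-8, -18)

(-8, -18)


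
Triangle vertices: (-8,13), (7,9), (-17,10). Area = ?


-8*(9-10) = 8
7*(10-13) = -21
-17*(13-9) = -68
sum = -81
Area = |-81|/2 = 40.5000

40.5000 sq units


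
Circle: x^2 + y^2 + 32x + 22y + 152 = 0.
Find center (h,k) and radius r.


h = -D/2 = -32/2 = -16
k = -E/2 = -22/2 = -11
r^2 = h^2 + k^2 - F = 256 + 121 - 152 = 225
r = 15

Center (-16, -11), radius = 15


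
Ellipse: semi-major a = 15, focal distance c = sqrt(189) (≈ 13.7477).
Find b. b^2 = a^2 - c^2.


b^2 = 15^2 - (sqrt(189))^2 = 225 - 189 = 36
b = sqrt(36) = 6

b = 6


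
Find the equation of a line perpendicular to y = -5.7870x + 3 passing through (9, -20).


Perpendicular slope = -1/m1 = -1/(-5.7870) = 0.1728
b2 = y0 - m2*x0 = -20 + 9/(-5.7870) = -20 - 1.5552 = -21.5552

y = 0.1728x - 21.5552


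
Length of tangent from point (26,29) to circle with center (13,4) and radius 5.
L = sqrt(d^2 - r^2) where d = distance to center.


d = sqrt((26-13)^2 + (29-4)^2) = sqrt(169+625) = 28.1780
L = sqrt(794.0000 - 25) = sqrt(769.0000) = 27.7308

27.7308


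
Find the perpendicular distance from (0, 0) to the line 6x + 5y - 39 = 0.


|6*0 + 5*0 - 39| = |-39| = 39
sqrt(36 + 25) = sqrt(61) = 7.8102
d = 39/sqrt(61) = 4.9934

4.9934


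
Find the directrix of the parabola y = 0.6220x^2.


a = 0.6220
1/(4a) = 0.4019
directrix: y = -0.4019 = -0.4019

y = -0.4019


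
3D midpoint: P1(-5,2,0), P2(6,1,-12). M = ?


Mx = (-5+6)/2 = 0.5000
My = (2+1)/2 = 1.5000
Mz = (0- 12)/2 = -6.0000

M = (0.5000, 1.5000, -6.0000)


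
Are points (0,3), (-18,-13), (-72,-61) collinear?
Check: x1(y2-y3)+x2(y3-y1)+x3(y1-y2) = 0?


0*(-13+ 61) - 18*(-61-3) - 72*(3+ 13)
= 0 + 1152 - 1152 = 0

Yes, collinear (determinant = 0)


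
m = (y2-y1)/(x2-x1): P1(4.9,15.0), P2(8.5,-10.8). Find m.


dy = -10.8 - 15.0 = -25.8
dx = 8.5 - 4.9 = 3.6
m = -25.8/3.6 = -7.1667

m = -7.1667


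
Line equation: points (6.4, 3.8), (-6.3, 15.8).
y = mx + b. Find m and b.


m = (12.0)/(-12.7) = -0.9449
b = y1 - m*x1 = 3.8 - (12.0*6.4)/(-12.7) = 3.8 + 6.0472 = 9.8472

y = -0.9449x + 9.8472


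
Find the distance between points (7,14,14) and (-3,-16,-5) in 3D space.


dx=-10, dy=-30, dz=-19
d = sqrt(100+900+361) = sqrt(1361) = 36.8917

36.8917


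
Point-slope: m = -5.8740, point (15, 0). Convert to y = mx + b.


y - 0 = -5.8740(x - 15)
y = -5.8740x + 0 + 5.8740*15
y = -5.8740x + 88.1100

y = -5.8740x + 88.1100


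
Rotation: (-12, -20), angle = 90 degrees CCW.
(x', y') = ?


cos(90) = 0, sin(90) = 1
x' = -12*0 + 20*1 = 20
y' = -12*1 - 20*0 = -12

(20, -12)


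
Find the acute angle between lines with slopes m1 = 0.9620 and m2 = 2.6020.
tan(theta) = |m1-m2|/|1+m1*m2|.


m1-m2 = -1.64
1+m1*m2 = 3.503124
tan(theta) = |-1.64/3.503124| = 0.468154
theta = arctan(|-1.64/3.503124|) = 25.0868 degrees (acute angle)

25.0868 degrees


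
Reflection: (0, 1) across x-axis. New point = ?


Reflection rule for x-axis: (x, -y)
(0, 1) -> (0, -1)

(0, -1)


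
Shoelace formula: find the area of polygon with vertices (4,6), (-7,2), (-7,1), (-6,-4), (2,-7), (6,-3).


sum(xi*y_{i+1}) = 4*2 - 7*1 - 7*(-4) - 6*(-7) + 2*(-3) + 6*6 = 101
sum(yi*x_{i+1}) = 6*(-7) + 2*(-7) + 1*(-6) - 4*2 - 7*6 - 3*4 = -124
Area = |101 + 124|/2 = 225/2 = 112.5000

112.5000 sq units


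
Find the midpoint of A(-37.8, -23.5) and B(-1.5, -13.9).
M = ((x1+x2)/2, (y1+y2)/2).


Mx = (-37.8 - 1.5)/2 = -39.3/2 = -19.6500
My = (-23.5 - 13.9)/2 = -37.4/2 = -18.7000

(-19.6500, -18.7000)


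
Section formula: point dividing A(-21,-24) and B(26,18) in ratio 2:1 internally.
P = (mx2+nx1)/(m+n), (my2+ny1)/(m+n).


Px = (2*26 + 1*(-21))/3 = 31/3 = 10.3333
Py = (2*18 + 1*(-24))/3 = 12/3 = 4.0000

P = (10.3333, 4.0000)


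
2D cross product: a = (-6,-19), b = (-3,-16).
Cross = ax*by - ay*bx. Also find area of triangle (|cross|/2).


cross = -6*(-16) + 19*(-3) = 96 - 57 = 39
Triangle area = |39|/2 = 39/2 = 19.5000

cross = 39, triangle area = 19.5000


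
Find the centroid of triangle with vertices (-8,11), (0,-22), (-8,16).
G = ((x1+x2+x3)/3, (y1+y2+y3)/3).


Gx = (-8+0- 8)/3 = -16/3 = -5.3333
Gy = (11- 22+16)/3 = 5/3 = 1.6667

G = (-5.3333, 1.6667)


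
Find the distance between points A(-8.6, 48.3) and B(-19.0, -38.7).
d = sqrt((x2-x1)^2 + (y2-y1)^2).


dx = -19.0 + 8.6 = -10.4
dy = -38.7 - 48.3 = -87.0
d = sqrt(108.16 + 7569.0) = sqrt(7677.16) = 87.6194

87.6194


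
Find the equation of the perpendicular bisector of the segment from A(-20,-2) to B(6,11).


Midpoint = (-7, 4.5)
Slope of AB = dy/dx = 13/26 = 0.5000
Perp slope = -dx/dy = -26/13 = -2.0000
b = My - (perp slope)*Mx = 4.5 + (26*(-7))/13 = 4.5 - 14.0000 = -9.5000

y = -2.0000x - 9.5000


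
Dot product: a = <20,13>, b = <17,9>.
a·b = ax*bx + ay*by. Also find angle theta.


a·b = 20*17 + 13*9 = 340 + 117 = 457
|a| = sqrt(400+169) = 23.8537
|b| = sqrt(289+81) = 19.2354
cos(theta) = 457/(sqrt(569)*sqrt(370)) = 457/sqrt(210530) = 0.996000
theta = arccos(457/sqrt(210530)) = 5.1266 degrees

a·b = 457, theta = 5.1266 deg


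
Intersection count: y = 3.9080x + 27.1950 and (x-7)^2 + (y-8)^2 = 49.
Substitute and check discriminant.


Substitute y = 3.9080x + 27.1950: (x-7)^2 + (3.9080x+27.1950-8)^2 = 49
Expand to Ax^2 + Bx + C = 0, where b-k = 19.195
A = 1+m^2 = 16.272464
B = 2(m(b-k) - h) = 2(3.9080*19.195 - 7) = 136.02812
C = h^2 + (b-k)^2 - r^2 = 49 + 368.448025 - 49 = 368.448025
disc = B^2-4AC = 18503.6494 - 23982.2289 = -5478.5795
disc < 0

0 intersection points


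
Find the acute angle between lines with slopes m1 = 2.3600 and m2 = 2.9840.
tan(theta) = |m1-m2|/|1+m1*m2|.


m1-m2 = -0.624
1+m1*m2 = 8.04224
tan(theta) = |-0.624/8.04224| = 0.077590
theta = arctan(|-0.624/8.04224|) = 4.4367 degrees (acute angle)

4.4367 degrees
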